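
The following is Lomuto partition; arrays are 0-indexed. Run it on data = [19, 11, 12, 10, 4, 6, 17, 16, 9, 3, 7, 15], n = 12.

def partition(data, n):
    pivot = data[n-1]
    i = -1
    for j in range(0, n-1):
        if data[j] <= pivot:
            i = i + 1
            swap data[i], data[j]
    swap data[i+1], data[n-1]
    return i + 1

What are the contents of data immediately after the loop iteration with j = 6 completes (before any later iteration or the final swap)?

pivot = data[11] = 15; i = -1
j=0: data[0]=19 > 15 → no swap
j=1: data[1]=11 ≤ 15 → i=0, swap data[0],data[1] → [11, 19, 12, 10, 4, 6, 17, 16, 9, 3, 7, 15]
j=2: data[2]=12 ≤ 15 → i=1, swap data[1],data[2] → [11, 12, 19, 10, 4, 6, 17, 16, 9, 3, 7, 15]
j=3: data[3]=10 ≤ 15 → i=2, swap data[2],data[3] → [11, 12, 10, 19, 4, 6, 17, 16, 9, 3, 7, 15]
j=4: data[4]=4 ≤ 15 → i=3, swap data[3],data[4] → [11, 12, 10, 4, 19, 6, 17, 16, 9, 3, 7, 15]
j=5: data[5]=6 ≤ 15 → i=4, swap data[4],data[5] → [11, 12, 10, 4, 6, 19, 17, 16, 9, 3, 7, 15]
j=6: data[6]=17 > 15 → no swap
(after j=6) data = [11, 12, 10, 4, 6, 19, 17, 16, 9, 3, 7, 15]

[11, 12, 10, 4, 6, 19, 17, 16, 9, 3, 7, 15]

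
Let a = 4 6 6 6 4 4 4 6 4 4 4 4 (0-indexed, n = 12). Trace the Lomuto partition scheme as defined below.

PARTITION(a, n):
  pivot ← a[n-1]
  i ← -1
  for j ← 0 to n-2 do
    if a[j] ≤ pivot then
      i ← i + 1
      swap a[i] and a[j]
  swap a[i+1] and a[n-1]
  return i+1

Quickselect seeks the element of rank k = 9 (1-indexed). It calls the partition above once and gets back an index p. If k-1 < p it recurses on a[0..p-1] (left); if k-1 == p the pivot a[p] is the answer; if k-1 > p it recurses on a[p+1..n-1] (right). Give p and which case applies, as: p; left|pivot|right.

7; right

pivot = a[11] = 4; i = -1
j=0: a[0]=4 ≤ 4 → i=0, swap a[0],a[0] (no change) → 4 6 6 6 4 4 4 6 4 4 4 4
j=1: a[1]=6 > 4 → no swap
j=2: a[2]=6 > 4 → no swap
j=3: a[3]=6 > 4 → no swap
j=4: a[4]=4 ≤ 4 → i=1, swap a[1],a[4] → 4 4 6 6 6 4 4 6 4 4 4 4
j=5: a[5]=4 ≤ 4 → i=2, swap a[2],a[5] → 4 4 4 6 6 6 4 6 4 4 4 4
j=6: a[6]=4 ≤ 4 → i=3, swap a[3],a[6] → 4 4 4 4 6 6 6 6 4 4 4 4
j=7: a[7]=6 > 4 → no swap
j=8: a[8]=4 ≤ 4 → i=4, swap a[4],a[8] → 4 4 4 4 4 6 6 6 6 4 4 4
j=9: a[9]=4 ≤ 4 → i=5, swap a[5],a[9] → 4 4 4 4 4 4 6 6 6 6 4 4
j=10: a[10]=4 ≤ 4 → i=6, swap a[6],a[10] → 4 4 4 4 4 4 4 6 6 6 6 4
final swap a[7],a[11] → 4 4 4 4 4 4 4 4 6 6 6 6; return 7
p = 7; k-1 = 8 > 7 ⇒ right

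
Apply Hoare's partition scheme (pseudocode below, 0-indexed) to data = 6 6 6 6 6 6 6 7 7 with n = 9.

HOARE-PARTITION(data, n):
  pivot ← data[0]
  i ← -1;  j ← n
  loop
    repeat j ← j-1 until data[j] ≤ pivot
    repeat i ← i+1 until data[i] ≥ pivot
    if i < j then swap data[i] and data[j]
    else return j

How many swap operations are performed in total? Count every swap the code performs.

pivot=6
j stops at 6 (6), i stops at 0 (6); swap ⇒ 6 6 6 6 6 6 6 7 7
j stops at 5 (6), i stops at 1 (6); swap ⇒ 6 6 6 6 6 6 6 7 7
j stops at 4 (6), i stops at 2 (6); swap ⇒ 6 6 6 6 6 6 6 7 7
j stops at 3, i stops at 3; i≥j ⇒ return 3. data=6 6 6 6 6 6 6 7 7

3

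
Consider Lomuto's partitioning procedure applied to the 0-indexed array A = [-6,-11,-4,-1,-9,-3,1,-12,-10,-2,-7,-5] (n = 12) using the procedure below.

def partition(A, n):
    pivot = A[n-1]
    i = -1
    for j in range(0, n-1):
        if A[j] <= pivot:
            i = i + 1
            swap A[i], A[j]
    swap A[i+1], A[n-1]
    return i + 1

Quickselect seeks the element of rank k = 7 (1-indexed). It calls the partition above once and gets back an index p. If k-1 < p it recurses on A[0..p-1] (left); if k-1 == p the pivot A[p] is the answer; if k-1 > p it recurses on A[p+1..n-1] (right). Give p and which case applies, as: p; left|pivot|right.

pivot = A[11] = -5; i = -1
j=0: A[0]=-6 ≤ -5 → i=0, swap A[0],A[0] (no change) → [-6,-11,-4,-1,-9,-3,1,-12,-10,-2,-7,-5]
j=1: A[1]=-11 ≤ -5 → i=1, swap A[1],A[1] (no change) → [-6,-11,-4,-1,-9,-3,1,-12,-10,-2,-7,-5]
j=2: A[2]=-4 > -5 → no swap
j=3: A[3]=-1 > -5 → no swap
j=4: A[4]=-9 ≤ -5 → i=2, swap A[2],A[4] → [-6,-11,-9,-1,-4,-3,1,-12,-10,-2,-7,-5]
j=5: A[5]=-3 > -5 → no swap
j=6: A[6]=1 > -5 → no swap
j=7: A[7]=-12 ≤ -5 → i=3, swap A[3],A[7] → [-6,-11,-9,-12,-4,-3,1,-1,-10,-2,-7,-5]
j=8: A[8]=-10 ≤ -5 → i=4, swap A[4],A[8] → [-6,-11,-9,-12,-10,-3,1,-1,-4,-2,-7,-5]
j=9: A[9]=-2 > -5 → no swap
j=10: A[10]=-7 ≤ -5 → i=5, swap A[5],A[10] → [-6,-11,-9,-12,-10,-7,1,-1,-4,-2,-3,-5]
final swap A[6],A[11] → [-6,-11,-9,-12,-10,-7,-5,-1,-4,-2,-3,1]; return 6
p = 6; k-1 = 6 == 6 ⇒ pivot

6; pivot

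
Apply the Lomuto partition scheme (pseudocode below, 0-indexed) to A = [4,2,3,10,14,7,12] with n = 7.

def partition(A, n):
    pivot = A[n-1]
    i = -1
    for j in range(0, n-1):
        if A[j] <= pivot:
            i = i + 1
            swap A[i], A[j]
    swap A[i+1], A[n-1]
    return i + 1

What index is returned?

5

pivot=12, i=-1
j=0: 4≤12, i=0, swap(0,0) ⇒ [4,2,3,10,14,7,12]
j=1: 2≤12, i=1, swap(1,1) ⇒ [4,2,3,10,14,7,12]
j=2: 3≤12, i=2, swap(2,2) ⇒ [4,2,3,10,14,7,12]
j=3: 10≤12, i=3, swap(3,3) ⇒ [4,2,3,10,14,7,12]
j=4: 14>12, skip
j=5: 7≤12, i=4, swap(4,5) ⇒ [4,2,3,10,7,14,12]
swap(5,6) ⇒ [4,2,3,10,7,12,14]; return 5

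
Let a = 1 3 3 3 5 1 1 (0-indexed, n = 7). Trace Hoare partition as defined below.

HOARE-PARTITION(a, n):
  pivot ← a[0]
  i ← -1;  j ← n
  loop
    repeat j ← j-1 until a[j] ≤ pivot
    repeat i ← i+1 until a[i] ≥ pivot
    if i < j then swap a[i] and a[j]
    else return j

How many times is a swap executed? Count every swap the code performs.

pivot = a[0] = 1; i = -1, j = 7
j→6 (a[6]=1≤1), i→0 (a[0]=1≥1); i<j, swap → 1 3 3 3 5 1 1
j→5 (a[5]=1≤1), i→1 (a[1]=3≥1); i<j, swap → 1 1 3 3 5 3 1
j→1, i→2; i≥j, return j=1. a = 1 1 3 3 5 3 1

2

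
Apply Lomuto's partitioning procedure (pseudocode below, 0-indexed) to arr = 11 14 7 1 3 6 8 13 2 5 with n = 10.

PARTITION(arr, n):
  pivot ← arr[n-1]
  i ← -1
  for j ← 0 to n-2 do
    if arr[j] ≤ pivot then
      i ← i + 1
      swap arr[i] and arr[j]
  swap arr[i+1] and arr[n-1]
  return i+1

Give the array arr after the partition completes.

1 3 2 5 14 6 8 13 7 11

pivot=5, i=-1
j=0: 11>5, skip
j=1: 14>5, skip
j=2: 7>5, skip
j=3: 1≤5, i=0, swap(0,3) ⇒ 1 14 7 11 3 6 8 13 2 5
j=4: 3≤5, i=1, swap(1,4) ⇒ 1 3 7 11 14 6 8 13 2 5
j=5: 6>5, skip
j=6: 8>5, skip
j=7: 13>5, skip
j=8: 2≤5, i=2, swap(2,8) ⇒ 1 3 2 11 14 6 8 13 7 5
swap(3,9) ⇒ 1 3 2 5 14 6 8 13 7 11; return 3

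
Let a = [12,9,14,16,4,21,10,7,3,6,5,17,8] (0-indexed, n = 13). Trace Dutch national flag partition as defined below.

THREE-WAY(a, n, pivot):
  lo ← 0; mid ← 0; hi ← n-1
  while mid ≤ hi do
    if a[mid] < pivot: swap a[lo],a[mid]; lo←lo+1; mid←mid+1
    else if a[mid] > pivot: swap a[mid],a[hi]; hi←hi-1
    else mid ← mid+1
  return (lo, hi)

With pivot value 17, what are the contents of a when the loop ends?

pivot = 17; lo=0, mid=0, hi=12
a[mid]=12<17: swap a[0],a[0]; lo=1,mid=1 → [12,9,14,16,4,21,10,7,3,6,5,17,8]
a[mid]=9<17: swap a[1],a[1]; lo=2,mid=2 → [12,9,14,16,4,21,10,7,3,6,5,17,8]
a[mid]=14<17: swap a[2],a[2]; lo=3,mid=3 → [12,9,14,16,4,21,10,7,3,6,5,17,8]
a[mid]=16<17: swap a[3],a[3]; lo=4,mid=4 → [12,9,14,16,4,21,10,7,3,6,5,17,8]
a[mid]=4<17: swap a[4],a[4]; lo=5,mid=5 → [12,9,14,16,4,21,10,7,3,6,5,17,8]
a[mid]=21>17: swap a[5],a[12]; hi=11 → [12,9,14,16,4,8,10,7,3,6,5,17,21]
a[mid]=8<17: swap a[5],a[5]; lo=6,mid=6 → [12,9,14,16,4,8,10,7,3,6,5,17,21]
a[mid]=10<17: swap a[6],a[6]; lo=7,mid=7 → [12,9,14,16,4,8,10,7,3,6,5,17,21]
a[mid]=7<17: swap a[7],a[7]; lo=8,mid=8 → [12,9,14,16,4,8,10,7,3,6,5,17,21]
a[mid]=3<17: swap a[8],a[8]; lo=9,mid=9 → [12,9,14,16,4,8,10,7,3,6,5,17,21]
a[mid]=6<17: swap a[9],a[9]; lo=10,mid=10 → [12,9,14,16,4,8,10,7,3,6,5,17,21]
a[mid]=5<17: swap a[10],a[10]; lo=11,mid=11 → [12,9,14,16,4,8,10,7,3,6,5,17,21]
a[mid]=17=17: mid=12
end: lo=11, hi=11; a = [12,9,14,16,4,8,10,7,3,6,5,17,21]

[12,9,14,16,4,8,10,7,3,6,5,17,21]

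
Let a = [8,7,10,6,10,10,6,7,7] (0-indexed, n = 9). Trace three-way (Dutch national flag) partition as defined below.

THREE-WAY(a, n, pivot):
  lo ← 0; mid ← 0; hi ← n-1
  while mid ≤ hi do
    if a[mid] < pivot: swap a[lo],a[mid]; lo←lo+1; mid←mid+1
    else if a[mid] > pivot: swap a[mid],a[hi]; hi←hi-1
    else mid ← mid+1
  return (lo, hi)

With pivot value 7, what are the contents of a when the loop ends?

[6,6,7,7,7,10,10,10,8]

pivot = 7; lo=0, mid=0, hi=8
a[mid]=8>7: swap a[0],a[8]; hi=7 → [7,7,10,6,10,10,6,7,8]
a[mid]=7=7: mid=1
a[mid]=7=7: mid=2
a[mid]=10>7: swap a[2],a[7]; hi=6 → [7,7,7,6,10,10,6,10,8]
a[mid]=7=7: mid=3
a[mid]=6<7: swap a[0],a[3]; lo=1,mid=4 → [6,7,7,7,10,10,6,10,8]
a[mid]=10>7: swap a[4],a[6]; hi=5 → [6,7,7,7,6,10,10,10,8]
a[mid]=6<7: swap a[1],a[4]; lo=2,mid=5 → [6,6,7,7,7,10,10,10,8]
a[mid]=10>7: swap a[5],a[5]; hi=4 → [6,6,7,7,7,10,10,10,8]
end: lo=2, hi=4; a = [6,6,7,7,7,10,10,10,8]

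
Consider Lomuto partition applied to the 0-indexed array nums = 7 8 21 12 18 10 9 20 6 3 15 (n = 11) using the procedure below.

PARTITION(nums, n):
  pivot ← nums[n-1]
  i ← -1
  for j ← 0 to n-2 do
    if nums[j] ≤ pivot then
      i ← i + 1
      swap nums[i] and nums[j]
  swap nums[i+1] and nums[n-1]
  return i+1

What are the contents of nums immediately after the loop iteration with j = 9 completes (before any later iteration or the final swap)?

pivot = nums[10] = 15; i = -1
j=0: nums[0]=7 ≤ 15 → i=0, swap nums[0],nums[0] (no change) → 7 8 21 12 18 10 9 20 6 3 15
j=1: nums[1]=8 ≤ 15 → i=1, swap nums[1],nums[1] (no change) → 7 8 21 12 18 10 9 20 6 3 15
j=2: nums[2]=21 > 15 → no swap
j=3: nums[3]=12 ≤ 15 → i=2, swap nums[2],nums[3] → 7 8 12 21 18 10 9 20 6 3 15
j=4: nums[4]=18 > 15 → no swap
j=5: nums[5]=10 ≤ 15 → i=3, swap nums[3],nums[5] → 7 8 12 10 18 21 9 20 6 3 15
j=6: nums[6]=9 ≤ 15 → i=4, swap nums[4],nums[6] → 7 8 12 10 9 21 18 20 6 3 15
j=7: nums[7]=20 > 15 → no swap
j=8: nums[8]=6 ≤ 15 → i=5, swap nums[5],nums[8] → 7 8 12 10 9 6 18 20 21 3 15
j=9: nums[9]=3 ≤ 15 → i=6, swap nums[6],nums[9] → 7 8 12 10 9 6 3 20 21 18 15
(after j=9) nums = 7 8 12 10 9 6 3 20 21 18 15

7 8 12 10 9 6 3 20 21 18 15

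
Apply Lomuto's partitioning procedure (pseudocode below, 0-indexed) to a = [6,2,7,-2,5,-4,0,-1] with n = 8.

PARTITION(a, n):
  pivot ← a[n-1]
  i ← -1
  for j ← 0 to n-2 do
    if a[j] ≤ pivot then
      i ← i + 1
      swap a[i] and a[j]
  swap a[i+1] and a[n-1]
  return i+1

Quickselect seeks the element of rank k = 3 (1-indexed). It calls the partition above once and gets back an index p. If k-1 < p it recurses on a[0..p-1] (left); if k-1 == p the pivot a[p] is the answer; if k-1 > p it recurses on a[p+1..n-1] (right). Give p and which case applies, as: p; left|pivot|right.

2; pivot

pivot = a[7] = -1; i = -1
j=0: a[0]=6 > -1 → no swap
j=1: a[1]=2 > -1 → no swap
j=2: a[2]=7 > -1 → no swap
j=3: a[3]=-2 ≤ -1 → i=0, swap a[0],a[3] → [-2,2,7,6,5,-4,0,-1]
j=4: a[4]=5 > -1 → no swap
j=5: a[5]=-4 ≤ -1 → i=1, swap a[1],a[5] → [-2,-4,7,6,5,2,0,-1]
j=6: a[6]=0 > -1 → no swap
final swap a[2],a[7] → [-2,-4,-1,6,5,2,0,7]; return 2
p = 2; k-1 = 2 == 2 ⇒ pivot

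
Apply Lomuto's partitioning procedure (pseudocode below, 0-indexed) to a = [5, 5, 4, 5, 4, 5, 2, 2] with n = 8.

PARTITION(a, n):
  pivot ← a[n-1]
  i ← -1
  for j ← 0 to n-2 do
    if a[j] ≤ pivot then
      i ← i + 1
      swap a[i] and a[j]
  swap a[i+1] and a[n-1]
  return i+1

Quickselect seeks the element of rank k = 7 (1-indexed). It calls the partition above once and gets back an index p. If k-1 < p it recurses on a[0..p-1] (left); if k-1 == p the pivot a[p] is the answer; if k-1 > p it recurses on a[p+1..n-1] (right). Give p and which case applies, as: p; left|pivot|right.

1; right

pivot = a[7] = 2; i = -1
j=0: a[0]=5 > 2 → no swap
j=1: a[1]=5 > 2 → no swap
j=2: a[2]=4 > 2 → no swap
j=3: a[3]=5 > 2 → no swap
j=4: a[4]=4 > 2 → no swap
j=5: a[5]=5 > 2 → no swap
j=6: a[6]=2 ≤ 2 → i=0, swap a[0],a[6] → [2, 5, 4, 5, 4, 5, 5, 2]
final swap a[1],a[7] → [2, 2, 4, 5, 4, 5, 5, 5]; return 1
p = 1; k-1 = 6 > 1 ⇒ right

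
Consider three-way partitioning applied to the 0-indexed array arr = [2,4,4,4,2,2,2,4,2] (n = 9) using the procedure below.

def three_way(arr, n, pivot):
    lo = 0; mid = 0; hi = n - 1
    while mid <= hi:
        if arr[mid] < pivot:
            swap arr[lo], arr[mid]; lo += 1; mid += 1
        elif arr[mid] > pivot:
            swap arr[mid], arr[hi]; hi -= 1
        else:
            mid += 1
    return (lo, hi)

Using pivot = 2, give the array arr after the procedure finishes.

[2,2,2,2,2,4,4,4,4]

pivot = 2; lo=0, mid=0, hi=8
arr[mid]=2=2: mid=1
arr[mid]=4>2: swap arr[1],arr[8]; hi=7 → [2,2,4,4,2,2,2,4,4]
arr[mid]=2=2: mid=2
arr[mid]=4>2: swap arr[2],arr[7]; hi=6 → [2,2,4,4,2,2,2,4,4]
arr[mid]=4>2: swap arr[2],arr[6]; hi=5 → [2,2,2,4,2,2,4,4,4]
arr[mid]=2=2: mid=3
arr[mid]=4>2: swap arr[3],arr[5]; hi=4 → [2,2,2,2,2,4,4,4,4]
arr[mid]=2=2: mid=4
arr[mid]=2=2: mid=5
end: lo=0, hi=4; arr = [2,2,2,2,2,4,4,4,4]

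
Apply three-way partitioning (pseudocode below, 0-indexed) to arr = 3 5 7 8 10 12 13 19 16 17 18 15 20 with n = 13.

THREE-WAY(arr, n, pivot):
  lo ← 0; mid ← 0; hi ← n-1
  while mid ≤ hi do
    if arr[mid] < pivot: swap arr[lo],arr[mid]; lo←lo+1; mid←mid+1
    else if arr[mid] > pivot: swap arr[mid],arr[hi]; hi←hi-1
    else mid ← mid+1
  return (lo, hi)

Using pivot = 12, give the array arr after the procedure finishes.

lo=0 mid=0 hi=12
3<12: swap(0,0), lo=1 mid=1 ⇒ 3 5 7 8 10 12 13 19 16 17 18 15 20
5<12: swap(1,1), lo=2 mid=2 ⇒ 3 5 7 8 10 12 13 19 16 17 18 15 20
7<12: swap(2,2), lo=3 mid=3 ⇒ 3 5 7 8 10 12 13 19 16 17 18 15 20
8<12: swap(3,3), lo=4 mid=4 ⇒ 3 5 7 8 10 12 13 19 16 17 18 15 20
10<12: swap(4,4), lo=5 mid=5 ⇒ 3 5 7 8 10 12 13 19 16 17 18 15 20
12=12: mid=6
13>12: swap(6,12), hi=11 ⇒ 3 5 7 8 10 12 20 19 16 17 18 15 13
20>12: swap(6,11), hi=10 ⇒ 3 5 7 8 10 12 15 19 16 17 18 20 13
15>12: swap(6,10), hi=9 ⇒ 3 5 7 8 10 12 18 19 16 17 15 20 13
18>12: swap(6,9), hi=8 ⇒ 3 5 7 8 10 12 17 19 16 18 15 20 13
17>12: swap(6,8), hi=7 ⇒ 3 5 7 8 10 12 16 19 17 18 15 20 13
16>12: swap(6,7), hi=6 ⇒ 3 5 7 8 10 12 19 16 17 18 15 20 13
19>12: swap(6,6), hi=5 ⇒ 3 5 7 8 10 12 19 16 17 18 15 20 13
done. lo=5 hi=5; arr=3 5 7 8 10 12 19 16 17 18 15 20 13

3 5 7 8 10 12 19 16 17 18 15 20 13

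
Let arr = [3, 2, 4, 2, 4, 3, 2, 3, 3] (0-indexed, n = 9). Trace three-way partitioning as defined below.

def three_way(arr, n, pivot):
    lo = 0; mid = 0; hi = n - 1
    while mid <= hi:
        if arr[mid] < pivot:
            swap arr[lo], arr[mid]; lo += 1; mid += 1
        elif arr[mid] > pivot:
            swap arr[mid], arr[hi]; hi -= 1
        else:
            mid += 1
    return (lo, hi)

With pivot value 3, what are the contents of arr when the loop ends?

[2, 2, 2, 3, 3, 3, 3, 4, 4]

lo=0 mid=0 hi=8
3=3: mid=1
2<3: swap(0,1), lo=1 mid=2 ⇒ [2, 3, 4, 2, 4, 3, 2, 3, 3]
4>3: swap(2,8), hi=7 ⇒ [2, 3, 3, 2, 4, 3, 2, 3, 4]
3=3: mid=3
2<3: swap(1,3), lo=2 mid=4 ⇒ [2, 2, 3, 3, 4, 3, 2, 3, 4]
4>3: swap(4,7), hi=6 ⇒ [2, 2, 3, 3, 3, 3, 2, 4, 4]
3=3: mid=5
3=3: mid=6
2<3: swap(2,6), lo=3 mid=7 ⇒ [2, 2, 2, 3, 3, 3, 3, 4, 4]
done. lo=3 hi=6; arr=[2, 2, 2, 3, 3, 3, 3, 4, 4]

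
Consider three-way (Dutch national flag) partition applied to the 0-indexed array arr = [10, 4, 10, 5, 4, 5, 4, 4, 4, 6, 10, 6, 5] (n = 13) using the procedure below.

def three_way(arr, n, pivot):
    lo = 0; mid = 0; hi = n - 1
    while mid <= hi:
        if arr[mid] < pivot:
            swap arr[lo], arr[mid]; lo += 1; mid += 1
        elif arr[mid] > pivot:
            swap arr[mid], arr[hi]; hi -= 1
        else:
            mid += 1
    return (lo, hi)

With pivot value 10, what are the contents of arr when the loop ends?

lo=0 mid=0 hi=12
10=10: mid=1
4<10: swap(0,1), lo=1 mid=2 ⇒ [4, 10, 10, 5, 4, 5, 4, 4, 4, 6, 10, 6, 5]
10=10: mid=3
5<10: swap(1,3), lo=2 mid=4 ⇒ [4, 5, 10, 10, 4, 5, 4, 4, 4, 6, 10, 6, 5]
4<10: swap(2,4), lo=3 mid=5 ⇒ [4, 5, 4, 10, 10, 5, 4, 4, 4, 6, 10, 6, 5]
5<10: swap(3,5), lo=4 mid=6 ⇒ [4, 5, 4, 5, 10, 10, 4, 4, 4, 6, 10, 6, 5]
4<10: swap(4,6), lo=5 mid=7 ⇒ [4, 5, 4, 5, 4, 10, 10, 4, 4, 6, 10, 6, 5]
4<10: swap(5,7), lo=6 mid=8 ⇒ [4, 5, 4, 5, 4, 4, 10, 10, 4, 6, 10, 6, 5]
4<10: swap(6,8), lo=7 mid=9 ⇒ [4, 5, 4, 5, 4, 4, 4, 10, 10, 6, 10, 6, 5]
6<10: swap(7,9), lo=8 mid=10 ⇒ [4, 5, 4, 5, 4, 4, 4, 6, 10, 10, 10, 6, 5]
10=10: mid=11
6<10: swap(8,11), lo=9 mid=12 ⇒ [4, 5, 4, 5, 4, 4, 4, 6, 6, 10, 10, 10, 5]
5<10: swap(9,12), lo=10 mid=13 ⇒ [4, 5, 4, 5, 4, 4, 4, 6, 6, 5, 10, 10, 10]
done. lo=10 hi=12; arr=[4, 5, 4, 5, 4, 4, 4, 6, 6, 5, 10, 10, 10]

[4, 5, 4, 5, 4, 4, 4, 6, 6, 5, 10, 10, 10]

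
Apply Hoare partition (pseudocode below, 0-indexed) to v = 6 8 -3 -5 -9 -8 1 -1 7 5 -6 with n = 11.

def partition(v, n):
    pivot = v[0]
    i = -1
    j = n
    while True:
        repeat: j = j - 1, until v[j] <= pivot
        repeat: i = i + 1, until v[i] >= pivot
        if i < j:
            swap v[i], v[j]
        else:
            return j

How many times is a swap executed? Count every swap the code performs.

pivot=6
j stops at 10 (-6), i stops at 0 (6); swap ⇒ -6 8 -3 -5 -9 -8 1 -1 7 5 6
j stops at 9 (5), i stops at 1 (8); swap ⇒ -6 5 -3 -5 -9 -8 1 -1 7 8 6
j stops at 7, i stops at 8; i≥j ⇒ return 7. v=-6 5 -3 -5 -9 -8 1 -1 7 8 6

2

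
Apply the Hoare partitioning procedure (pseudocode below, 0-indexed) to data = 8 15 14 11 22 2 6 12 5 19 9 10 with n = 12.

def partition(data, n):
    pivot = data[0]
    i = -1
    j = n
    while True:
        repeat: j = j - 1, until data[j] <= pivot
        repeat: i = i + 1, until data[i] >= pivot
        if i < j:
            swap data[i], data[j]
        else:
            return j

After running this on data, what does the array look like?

5 6 2 11 22 14 15 12 8 19 9 10

pivot = data[0] = 8; i = -1, j = 12
j→8 (data[8]=5≤8), i→0 (data[0]=8≥8); i<j, swap → 5 15 14 11 22 2 6 12 8 19 9 10
j→6 (data[6]=6≤8), i→1 (data[1]=15≥8); i<j, swap → 5 6 14 11 22 2 15 12 8 19 9 10
j→5 (data[5]=2≤8), i→2 (data[2]=14≥8); i<j, swap → 5 6 2 11 22 14 15 12 8 19 9 10
j→2, i→3; i≥j, return j=2. data = 5 6 2 11 22 14 15 12 8 19 9 10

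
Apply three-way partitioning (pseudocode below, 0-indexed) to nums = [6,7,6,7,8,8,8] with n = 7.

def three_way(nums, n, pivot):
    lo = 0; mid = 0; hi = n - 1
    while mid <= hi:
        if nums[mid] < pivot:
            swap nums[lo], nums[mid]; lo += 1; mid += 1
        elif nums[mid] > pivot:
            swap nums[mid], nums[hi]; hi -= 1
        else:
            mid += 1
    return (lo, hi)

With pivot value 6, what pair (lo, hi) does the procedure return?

(0, 1)

lo=0 mid=0 hi=6
6=6: mid=1
7>6: swap(1,6), hi=5 ⇒ [6,8,6,7,8,8,7]
8>6: swap(1,5), hi=4 ⇒ [6,8,6,7,8,8,7]
8>6: swap(1,4), hi=3 ⇒ [6,8,6,7,8,8,7]
8>6: swap(1,3), hi=2 ⇒ [6,7,6,8,8,8,7]
7>6: swap(1,2), hi=1 ⇒ [6,6,7,8,8,8,7]
6=6: mid=2
done. lo=0 hi=1; nums=[6,6,7,8,8,8,7]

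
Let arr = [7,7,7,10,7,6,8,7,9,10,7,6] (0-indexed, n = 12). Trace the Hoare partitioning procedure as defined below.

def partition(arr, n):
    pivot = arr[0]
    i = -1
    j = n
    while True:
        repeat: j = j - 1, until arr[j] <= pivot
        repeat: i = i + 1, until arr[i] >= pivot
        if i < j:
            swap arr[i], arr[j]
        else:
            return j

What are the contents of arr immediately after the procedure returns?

[6,7,7,6,7,10,8,7,9,10,7,7]

pivot=7
j stops at 11 (6), i stops at 0 (7); swap ⇒ [6,7,7,10,7,6,8,7,9,10,7,7]
j stops at 10 (7), i stops at 1 (7); swap ⇒ [6,7,7,10,7,6,8,7,9,10,7,7]
j stops at 7 (7), i stops at 2 (7); swap ⇒ [6,7,7,10,7,6,8,7,9,10,7,7]
j stops at 5 (6), i stops at 3 (10); swap ⇒ [6,7,7,6,7,10,8,7,9,10,7,7]
j stops at 4, i stops at 4; i≥j ⇒ return 4. arr=[6,7,7,6,7,10,8,7,9,10,7,7]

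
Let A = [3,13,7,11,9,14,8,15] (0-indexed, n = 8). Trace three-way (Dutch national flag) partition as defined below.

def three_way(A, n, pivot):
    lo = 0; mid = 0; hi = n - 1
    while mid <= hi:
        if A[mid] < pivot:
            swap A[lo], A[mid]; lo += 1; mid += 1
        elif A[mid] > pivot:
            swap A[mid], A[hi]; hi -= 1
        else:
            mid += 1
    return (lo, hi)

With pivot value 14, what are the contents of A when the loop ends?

pivot = 14; lo=0, mid=0, hi=7
A[mid]=3<14: swap A[0],A[0]; lo=1,mid=1 → [3,13,7,11,9,14,8,15]
A[mid]=13<14: swap A[1],A[1]; lo=2,mid=2 → [3,13,7,11,9,14,8,15]
A[mid]=7<14: swap A[2],A[2]; lo=3,mid=3 → [3,13,7,11,9,14,8,15]
A[mid]=11<14: swap A[3],A[3]; lo=4,mid=4 → [3,13,7,11,9,14,8,15]
A[mid]=9<14: swap A[4],A[4]; lo=5,mid=5 → [3,13,7,11,9,14,8,15]
A[mid]=14=14: mid=6
A[mid]=8<14: swap A[5],A[6]; lo=6,mid=7 → [3,13,7,11,9,8,14,15]
A[mid]=15>14: swap A[7],A[7]; hi=6 → [3,13,7,11,9,8,14,15]
end: lo=6, hi=6; A = [3,13,7,11,9,8,14,15]

[3,13,7,11,9,8,14,15]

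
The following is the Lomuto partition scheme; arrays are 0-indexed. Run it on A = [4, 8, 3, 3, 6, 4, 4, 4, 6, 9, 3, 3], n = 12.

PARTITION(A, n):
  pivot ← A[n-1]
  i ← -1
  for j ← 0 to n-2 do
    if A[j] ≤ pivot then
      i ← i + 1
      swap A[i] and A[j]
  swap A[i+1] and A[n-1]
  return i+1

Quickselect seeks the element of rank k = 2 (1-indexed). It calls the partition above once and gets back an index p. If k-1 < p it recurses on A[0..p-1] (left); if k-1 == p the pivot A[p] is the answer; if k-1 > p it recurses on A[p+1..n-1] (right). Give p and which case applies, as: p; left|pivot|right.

pivot = A[11] = 3; i = -1
j=0: A[0]=4 > 3 → no swap
j=1: A[1]=8 > 3 → no swap
j=2: A[2]=3 ≤ 3 → i=0, swap A[0],A[2] → [3, 8, 4, 3, 6, 4, 4, 4, 6, 9, 3, 3]
j=3: A[3]=3 ≤ 3 → i=1, swap A[1],A[3] → [3, 3, 4, 8, 6, 4, 4, 4, 6, 9, 3, 3]
j=4: A[4]=6 > 3 → no swap
j=5: A[5]=4 > 3 → no swap
j=6: A[6]=4 > 3 → no swap
j=7: A[7]=4 > 3 → no swap
j=8: A[8]=6 > 3 → no swap
j=9: A[9]=9 > 3 → no swap
j=10: A[10]=3 ≤ 3 → i=2, swap A[2],A[10] → [3, 3, 3, 8, 6, 4, 4, 4, 6, 9, 4, 3]
final swap A[3],A[11] → [3, 3, 3, 3, 6, 4, 4, 4, 6, 9, 4, 8]; return 3
p = 3; k-1 = 1 < 3 ⇒ left

3; left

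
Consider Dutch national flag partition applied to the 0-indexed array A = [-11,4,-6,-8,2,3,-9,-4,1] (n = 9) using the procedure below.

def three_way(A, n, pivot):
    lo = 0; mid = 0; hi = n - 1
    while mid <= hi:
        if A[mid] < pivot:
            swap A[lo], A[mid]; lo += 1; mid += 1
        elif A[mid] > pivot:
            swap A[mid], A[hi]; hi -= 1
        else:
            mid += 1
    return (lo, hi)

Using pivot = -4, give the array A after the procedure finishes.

[-11,-6,-8,-9,-4,3,2,1,4]

lo=0 mid=0 hi=8
-11<-4: swap(0,0), lo=1 mid=1 ⇒ [-11,4,-6,-8,2,3,-9,-4,1]
4>-4: swap(1,8), hi=7 ⇒ [-11,1,-6,-8,2,3,-9,-4,4]
1>-4: swap(1,7), hi=6 ⇒ [-11,-4,-6,-8,2,3,-9,1,4]
-4=-4: mid=2
-6<-4: swap(1,2), lo=2 mid=3 ⇒ [-11,-6,-4,-8,2,3,-9,1,4]
-8<-4: swap(2,3), lo=3 mid=4 ⇒ [-11,-6,-8,-4,2,3,-9,1,4]
2>-4: swap(4,6), hi=5 ⇒ [-11,-6,-8,-4,-9,3,2,1,4]
-9<-4: swap(3,4), lo=4 mid=5 ⇒ [-11,-6,-8,-9,-4,3,2,1,4]
3>-4: swap(5,5), hi=4 ⇒ [-11,-6,-8,-9,-4,3,2,1,4]
done. lo=4 hi=4; A=[-11,-6,-8,-9,-4,3,2,1,4]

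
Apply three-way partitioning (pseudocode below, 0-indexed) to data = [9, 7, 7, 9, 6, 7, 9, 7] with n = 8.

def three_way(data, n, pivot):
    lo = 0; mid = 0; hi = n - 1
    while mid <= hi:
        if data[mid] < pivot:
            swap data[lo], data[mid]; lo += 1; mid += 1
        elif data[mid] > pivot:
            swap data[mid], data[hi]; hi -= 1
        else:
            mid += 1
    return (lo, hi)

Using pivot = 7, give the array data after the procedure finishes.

[6, 7, 7, 7, 7, 9, 9, 9]

pivot = 7; lo=0, mid=0, hi=7
data[mid]=9>7: swap data[0],data[7]; hi=6 → [7, 7, 7, 9, 6, 7, 9, 9]
data[mid]=7=7: mid=1
data[mid]=7=7: mid=2
data[mid]=7=7: mid=3
data[mid]=9>7: swap data[3],data[6]; hi=5 → [7, 7, 7, 9, 6, 7, 9, 9]
data[mid]=9>7: swap data[3],data[5]; hi=4 → [7, 7, 7, 7, 6, 9, 9, 9]
data[mid]=7=7: mid=4
data[mid]=6<7: swap data[0],data[4]; lo=1,mid=5 → [6, 7, 7, 7, 7, 9, 9, 9]
end: lo=1, hi=4; data = [6, 7, 7, 7, 7, 9, 9, 9]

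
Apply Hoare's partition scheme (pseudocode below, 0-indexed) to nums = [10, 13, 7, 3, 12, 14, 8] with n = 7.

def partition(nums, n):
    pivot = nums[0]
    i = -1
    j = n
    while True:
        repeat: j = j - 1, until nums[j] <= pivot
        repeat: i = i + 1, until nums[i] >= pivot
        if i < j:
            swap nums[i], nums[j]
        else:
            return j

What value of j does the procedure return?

2

pivot = nums[0] = 10; i = -1, j = 7
j→6 (nums[6]=8≤10), i→0 (nums[0]=10≥10); i<j, swap → [8, 13, 7, 3, 12, 14, 10]
j→3 (nums[3]=3≤10), i→1 (nums[1]=13≥10); i<j, swap → [8, 3, 7, 13, 12, 14, 10]
j→2, i→3; i≥j, return j=2. nums = [8, 3, 7, 13, 12, 14, 10]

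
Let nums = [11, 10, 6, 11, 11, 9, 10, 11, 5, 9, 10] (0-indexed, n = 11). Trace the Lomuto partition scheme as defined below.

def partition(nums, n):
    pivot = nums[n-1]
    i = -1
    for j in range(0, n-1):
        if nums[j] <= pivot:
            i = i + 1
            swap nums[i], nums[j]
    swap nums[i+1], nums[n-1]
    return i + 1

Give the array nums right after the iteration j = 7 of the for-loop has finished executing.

pivot = nums[10] = 10; i = -1
j=0: nums[0]=11 > 10 → no swap
j=1: nums[1]=10 ≤ 10 → i=0, swap nums[0],nums[1] → [10, 11, 6, 11, 11, 9, 10, 11, 5, 9, 10]
j=2: nums[2]=6 ≤ 10 → i=1, swap nums[1],nums[2] → [10, 6, 11, 11, 11, 9, 10, 11, 5, 9, 10]
j=3: nums[3]=11 > 10 → no swap
j=4: nums[4]=11 > 10 → no swap
j=5: nums[5]=9 ≤ 10 → i=2, swap nums[2],nums[5] → [10, 6, 9, 11, 11, 11, 10, 11, 5, 9, 10]
j=6: nums[6]=10 ≤ 10 → i=3, swap nums[3],nums[6] → [10, 6, 9, 10, 11, 11, 11, 11, 5, 9, 10]
j=7: nums[7]=11 > 10 → no swap
(after j=7) nums = [10, 6, 9, 10, 11, 11, 11, 11, 5, 9, 10]

[10, 6, 9, 10, 11, 11, 11, 11, 5, 9, 10]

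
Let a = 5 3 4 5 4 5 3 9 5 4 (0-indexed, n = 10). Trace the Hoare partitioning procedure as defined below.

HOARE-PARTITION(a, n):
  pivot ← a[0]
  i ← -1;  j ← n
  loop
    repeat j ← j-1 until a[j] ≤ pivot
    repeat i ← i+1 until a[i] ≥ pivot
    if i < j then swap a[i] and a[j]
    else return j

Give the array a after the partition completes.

pivot=5
j stops at 9 (4), i stops at 0 (5); swap ⇒ 4 3 4 5 4 5 3 9 5 5
j stops at 8 (5), i stops at 3 (5); swap ⇒ 4 3 4 5 4 5 3 9 5 5
j stops at 6 (3), i stops at 5 (5); swap ⇒ 4 3 4 5 4 3 5 9 5 5
j stops at 5, i stops at 6; i≥j ⇒ return 5. a=4 3 4 5 4 3 5 9 5 5

4 3 4 5 4 3 5 9 5 5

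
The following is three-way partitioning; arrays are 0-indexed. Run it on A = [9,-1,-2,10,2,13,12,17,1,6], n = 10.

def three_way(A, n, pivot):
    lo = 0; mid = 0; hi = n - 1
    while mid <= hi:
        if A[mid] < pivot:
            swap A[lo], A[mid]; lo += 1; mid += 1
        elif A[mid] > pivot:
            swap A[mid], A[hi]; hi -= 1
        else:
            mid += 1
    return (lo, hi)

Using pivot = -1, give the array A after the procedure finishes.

[-2,-1,10,2,13,12,17,1,6,9]

pivot = -1; lo=0, mid=0, hi=9
A[mid]=9>-1: swap A[0],A[9]; hi=8 → [6,-1,-2,10,2,13,12,17,1,9]
A[mid]=6>-1: swap A[0],A[8]; hi=7 → [1,-1,-2,10,2,13,12,17,6,9]
A[mid]=1>-1: swap A[0],A[7]; hi=6 → [17,-1,-2,10,2,13,12,1,6,9]
A[mid]=17>-1: swap A[0],A[6]; hi=5 → [12,-1,-2,10,2,13,17,1,6,9]
A[mid]=12>-1: swap A[0],A[5]; hi=4 → [13,-1,-2,10,2,12,17,1,6,9]
A[mid]=13>-1: swap A[0],A[4]; hi=3 → [2,-1,-2,10,13,12,17,1,6,9]
A[mid]=2>-1: swap A[0],A[3]; hi=2 → [10,-1,-2,2,13,12,17,1,6,9]
A[mid]=10>-1: swap A[0],A[2]; hi=1 → [-2,-1,10,2,13,12,17,1,6,9]
A[mid]=-2<-1: swap A[0],A[0]; lo=1,mid=1 → [-2,-1,10,2,13,12,17,1,6,9]
A[mid]=-1=-1: mid=2
end: lo=1, hi=1; A = [-2,-1,10,2,13,12,17,1,6,9]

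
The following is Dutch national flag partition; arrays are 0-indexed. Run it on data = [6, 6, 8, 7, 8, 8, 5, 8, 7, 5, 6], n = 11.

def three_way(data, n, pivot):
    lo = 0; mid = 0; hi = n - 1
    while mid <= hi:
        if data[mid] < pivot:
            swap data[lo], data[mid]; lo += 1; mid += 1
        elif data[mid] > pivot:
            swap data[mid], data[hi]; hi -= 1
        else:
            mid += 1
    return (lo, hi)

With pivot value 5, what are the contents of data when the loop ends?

pivot = 5; lo=0, mid=0, hi=10
data[mid]=6>5: swap data[0],data[10]; hi=9 → [6, 6, 8, 7, 8, 8, 5, 8, 7, 5, 6]
data[mid]=6>5: swap data[0],data[9]; hi=8 → [5, 6, 8, 7, 8, 8, 5, 8, 7, 6, 6]
data[mid]=5=5: mid=1
data[mid]=6>5: swap data[1],data[8]; hi=7 → [5, 7, 8, 7, 8, 8, 5, 8, 6, 6, 6]
data[mid]=7>5: swap data[1],data[7]; hi=6 → [5, 8, 8, 7, 8, 8, 5, 7, 6, 6, 6]
data[mid]=8>5: swap data[1],data[6]; hi=5 → [5, 5, 8, 7, 8, 8, 8, 7, 6, 6, 6]
data[mid]=5=5: mid=2
data[mid]=8>5: swap data[2],data[5]; hi=4 → [5, 5, 8, 7, 8, 8, 8, 7, 6, 6, 6]
data[mid]=8>5: swap data[2],data[4]; hi=3 → [5, 5, 8, 7, 8, 8, 8, 7, 6, 6, 6]
data[mid]=8>5: swap data[2],data[3]; hi=2 → [5, 5, 7, 8, 8, 8, 8, 7, 6, 6, 6]
data[mid]=7>5: swap data[2],data[2]; hi=1 → [5, 5, 7, 8, 8, 8, 8, 7, 6, 6, 6]
end: lo=0, hi=1; data = [5, 5, 7, 8, 8, 8, 8, 7, 6, 6, 6]

[5, 5, 7, 8, 8, 8, 8, 7, 6, 6, 6]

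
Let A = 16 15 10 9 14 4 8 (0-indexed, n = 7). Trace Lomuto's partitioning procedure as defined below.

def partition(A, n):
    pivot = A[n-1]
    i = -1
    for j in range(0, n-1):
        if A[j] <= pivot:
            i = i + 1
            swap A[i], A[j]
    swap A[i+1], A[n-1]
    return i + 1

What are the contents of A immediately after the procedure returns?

pivot=8, i=-1
j=0: 16>8, skip
j=1: 15>8, skip
j=2: 10>8, skip
j=3: 9>8, skip
j=4: 14>8, skip
j=5: 4≤8, i=0, swap(0,5) ⇒ 4 15 10 9 14 16 8
swap(1,6) ⇒ 4 8 10 9 14 16 15; return 1

4 8 10 9 14 16 15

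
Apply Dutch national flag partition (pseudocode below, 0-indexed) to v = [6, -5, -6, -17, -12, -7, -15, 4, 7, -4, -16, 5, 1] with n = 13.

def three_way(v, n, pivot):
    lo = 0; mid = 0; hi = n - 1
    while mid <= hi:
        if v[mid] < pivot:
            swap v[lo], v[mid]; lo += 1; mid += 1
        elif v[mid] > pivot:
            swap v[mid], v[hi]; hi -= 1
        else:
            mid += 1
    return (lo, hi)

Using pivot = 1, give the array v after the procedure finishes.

lo=0 mid=0 hi=12
6>1: swap(0,12), hi=11 ⇒ [1, -5, -6, -17, -12, -7, -15, 4, 7, -4, -16, 5, 6]
1=1: mid=1
-5<1: swap(0,1), lo=1 mid=2 ⇒ [-5, 1, -6, -17, -12, -7, -15, 4, 7, -4, -16, 5, 6]
-6<1: swap(1,2), lo=2 mid=3 ⇒ [-5, -6, 1, -17, -12, -7, -15, 4, 7, -4, -16, 5, 6]
-17<1: swap(2,3), lo=3 mid=4 ⇒ [-5, -6, -17, 1, -12, -7, -15, 4, 7, -4, -16, 5, 6]
-12<1: swap(3,4), lo=4 mid=5 ⇒ [-5, -6, -17, -12, 1, -7, -15, 4, 7, -4, -16, 5, 6]
-7<1: swap(4,5), lo=5 mid=6 ⇒ [-5, -6, -17, -12, -7, 1, -15, 4, 7, -4, -16, 5, 6]
-15<1: swap(5,6), lo=6 mid=7 ⇒ [-5, -6, -17, -12, -7, -15, 1, 4, 7, -4, -16, 5, 6]
4>1: swap(7,11), hi=10 ⇒ [-5, -6, -17, -12, -7, -15, 1, 5, 7, -4, -16, 4, 6]
5>1: swap(7,10), hi=9 ⇒ [-5, -6, -17, -12, -7, -15, 1, -16, 7, -4, 5, 4, 6]
-16<1: swap(6,7), lo=7 mid=8 ⇒ [-5, -6, -17, -12, -7, -15, -16, 1, 7, -4, 5, 4, 6]
7>1: swap(8,9), hi=8 ⇒ [-5, -6, -17, -12, -7, -15, -16, 1, -4, 7, 5, 4, 6]
-4<1: swap(7,8), lo=8 mid=9 ⇒ [-5, -6, -17, -12, -7, -15, -16, -4, 1, 7, 5, 4, 6]
done. lo=8 hi=8; v=[-5, -6, -17, -12, -7, -15, -16, -4, 1, 7, 5, 4, 6]

[-5, -6, -17, -12, -7, -15, -16, -4, 1, 7, 5, 4, 6]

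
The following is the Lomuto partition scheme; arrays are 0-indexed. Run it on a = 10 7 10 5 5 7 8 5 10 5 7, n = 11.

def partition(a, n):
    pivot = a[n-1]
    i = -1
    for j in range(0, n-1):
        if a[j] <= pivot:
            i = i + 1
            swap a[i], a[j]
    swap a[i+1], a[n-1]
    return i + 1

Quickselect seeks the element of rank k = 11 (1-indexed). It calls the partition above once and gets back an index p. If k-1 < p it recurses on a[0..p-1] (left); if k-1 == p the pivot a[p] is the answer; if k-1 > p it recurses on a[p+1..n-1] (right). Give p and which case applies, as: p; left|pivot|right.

6; right

pivot = a[10] = 7; i = -1
j=0: a[0]=10 > 7 → no swap
j=1: a[1]=7 ≤ 7 → i=0, swap a[0],a[1] → 7 10 10 5 5 7 8 5 10 5 7
j=2: a[2]=10 > 7 → no swap
j=3: a[3]=5 ≤ 7 → i=1, swap a[1],a[3] → 7 5 10 10 5 7 8 5 10 5 7
j=4: a[4]=5 ≤ 7 → i=2, swap a[2],a[4] → 7 5 5 10 10 7 8 5 10 5 7
j=5: a[5]=7 ≤ 7 → i=3, swap a[3],a[5] → 7 5 5 7 10 10 8 5 10 5 7
j=6: a[6]=8 > 7 → no swap
j=7: a[7]=5 ≤ 7 → i=4, swap a[4],a[7] → 7 5 5 7 5 10 8 10 10 5 7
j=8: a[8]=10 > 7 → no swap
j=9: a[9]=5 ≤ 7 → i=5, swap a[5],a[9] → 7 5 5 7 5 5 8 10 10 10 7
final swap a[6],a[10] → 7 5 5 7 5 5 7 10 10 10 8; return 6
p = 6; k-1 = 10 > 6 ⇒ right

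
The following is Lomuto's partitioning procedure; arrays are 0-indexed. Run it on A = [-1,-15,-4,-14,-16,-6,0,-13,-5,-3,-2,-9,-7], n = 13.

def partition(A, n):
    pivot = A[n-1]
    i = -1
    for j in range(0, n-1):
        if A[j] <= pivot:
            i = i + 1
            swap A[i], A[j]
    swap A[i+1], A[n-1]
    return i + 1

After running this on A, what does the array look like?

pivot=-7, i=-1
j=0: -1>-7, skip
j=1: -15≤-7, i=0, swap(0,1) ⇒ [-15,-1,-4,-14,-16,-6,0,-13,-5,-3,-2,-9,-7]
j=2: -4>-7, skip
j=3: -14≤-7, i=1, swap(1,3) ⇒ [-15,-14,-4,-1,-16,-6,0,-13,-5,-3,-2,-9,-7]
j=4: -16≤-7, i=2, swap(2,4) ⇒ [-15,-14,-16,-1,-4,-6,0,-13,-5,-3,-2,-9,-7]
j=5: -6>-7, skip
j=6: 0>-7, skip
j=7: -13≤-7, i=3, swap(3,7) ⇒ [-15,-14,-16,-13,-4,-6,0,-1,-5,-3,-2,-9,-7]
j=8: -5>-7, skip
j=9: -3>-7, skip
j=10: -2>-7, skip
j=11: -9≤-7, i=4, swap(4,11) ⇒ [-15,-14,-16,-13,-9,-6,0,-1,-5,-3,-2,-4,-7]
swap(5,12) ⇒ [-15,-14,-16,-13,-9,-7,0,-1,-5,-3,-2,-4,-6]; return 5

[-15,-14,-16,-13,-9,-7,0,-1,-5,-3,-2,-4,-6]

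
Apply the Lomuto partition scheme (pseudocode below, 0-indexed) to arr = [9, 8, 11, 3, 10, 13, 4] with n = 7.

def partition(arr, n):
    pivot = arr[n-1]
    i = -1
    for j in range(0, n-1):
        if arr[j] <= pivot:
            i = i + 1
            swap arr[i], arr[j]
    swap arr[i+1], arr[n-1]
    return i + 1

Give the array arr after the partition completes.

pivot=4, i=-1
j=0: 9>4, skip
j=1: 8>4, skip
j=2: 11>4, skip
j=3: 3≤4, i=0, swap(0,3) ⇒ [3, 8, 11, 9, 10, 13, 4]
j=4: 10>4, skip
j=5: 13>4, skip
swap(1,6) ⇒ [3, 4, 11, 9, 10, 13, 8]; return 1

[3, 4, 11, 9, 10, 13, 8]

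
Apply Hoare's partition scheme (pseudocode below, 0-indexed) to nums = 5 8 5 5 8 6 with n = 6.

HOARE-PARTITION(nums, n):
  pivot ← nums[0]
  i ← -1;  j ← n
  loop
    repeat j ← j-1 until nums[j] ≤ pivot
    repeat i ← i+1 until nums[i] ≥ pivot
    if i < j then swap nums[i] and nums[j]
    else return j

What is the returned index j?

pivot = nums[0] = 5; i = -1, j = 6
j→3 (nums[3]=5≤5), i→0 (nums[0]=5≥5); i<j, swap → 5 8 5 5 8 6
j→2 (nums[2]=5≤5), i→1 (nums[1]=8≥5); i<j, swap → 5 5 8 5 8 6
j→1, i→2; i≥j, return j=1. nums = 5 5 8 5 8 6

1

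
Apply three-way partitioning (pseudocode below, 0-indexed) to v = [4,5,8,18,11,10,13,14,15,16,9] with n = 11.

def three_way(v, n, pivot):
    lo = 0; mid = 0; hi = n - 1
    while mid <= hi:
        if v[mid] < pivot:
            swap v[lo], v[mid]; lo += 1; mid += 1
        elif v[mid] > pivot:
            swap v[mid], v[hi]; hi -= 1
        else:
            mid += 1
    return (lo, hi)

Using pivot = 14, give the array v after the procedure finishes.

lo=0 mid=0 hi=10
4<14: swap(0,0), lo=1 mid=1 ⇒ [4,5,8,18,11,10,13,14,15,16,9]
5<14: swap(1,1), lo=2 mid=2 ⇒ [4,5,8,18,11,10,13,14,15,16,9]
8<14: swap(2,2), lo=3 mid=3 ⇒ [4,5,8,18,11,10,13,14,15,16,9]
18>14: swap(3,10), hi=9 ⇒ [4,5,8,9,11,10,13,14,15,16,18]
9<14: swap(3,3), lo=4 mid=4 ⇒ [4,5,8,9,11,10,13,14,15,16,18]
11<14: swap(4,4), lo=5 mid=5 ⇒ [4,5,8,9,11,10,13,14,15,16,18]
10<14: swap(5,5), lo=6 mid=6 ⇒ [4,5,8,9,11,10,13,14,15,16,18]
13<14: swap(6,6), lo=7 mid=7 ⇒ [4,5,8,9,11,10,13,14,15,16,18]
14=14: mid=8
15>14: swap(8,9), hi=8 ⇒ [4,5,8,9,11,10,13,14,16,15,18]
16>14: swap(8,8), hi=7 ⇒ [4,5,8,9,11,10,13,14,16,15,18]
done. lo=7 hi=7; v=[4,5,8,9,11,10,13,14,16,15,18]

[4,5,8,9,11,10,13,14,16,15,18]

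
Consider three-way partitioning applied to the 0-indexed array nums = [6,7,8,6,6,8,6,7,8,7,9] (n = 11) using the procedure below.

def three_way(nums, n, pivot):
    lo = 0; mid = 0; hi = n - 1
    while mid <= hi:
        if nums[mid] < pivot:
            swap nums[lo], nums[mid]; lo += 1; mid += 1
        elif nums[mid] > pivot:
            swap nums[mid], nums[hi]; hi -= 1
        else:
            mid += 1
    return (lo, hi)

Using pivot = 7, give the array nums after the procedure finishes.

[6,6,6,6,7,7,7,8,8,9,8]

pivot = 7; lo=0, mid=0, hi=10
nums[mid]=6<7: swap nums[0],nums[0]; lo=1,mid=1 → [6,7,8,6,6,8,6,7,8,7,9]
nums[mid]=7=7: mid=2
nums[mid]=8>7: swap nums[2],nums[10]; hi=9 → [6,7,9,6,6,8,6,7,8,7,8]
nums[mid]=9>7: swap nums[2],nums[9]; hi=8 → [6,7,7,6,6,8,6,7,8,9,8]
nums[mid]=7=7: mid=3
nums[mid]=6<7: swap nums[1],nums[3]; lo=2,mid=4 → [6,6,7,7,6,8,6,7,8,9,8]
nums[mid]=6<7: swap nums[2],nums[4]; lo=3,mid=5 → [6,6,6,7,7,8,6,7,8,9,8]
nums[mid]=8>7: swap nums[5],nums[8]; hi=7 → [6,6,6,7,7,8,6,7,8,9,8]
nums[mid]=8>7: swap nums[5],nums[7]; hi=6 → [6,6,6,7,7,7,6,8,8,9,8]
nums[mid]=7=7: mid=6
nums[mid]=6<7: swap nums[3],nums[6]; lo=4,mid=7 → [6,6,6,6,7,7,7,8,8,9,8]
end: lo=4, hi=6; nums = [6,6,6,6,7,7,7,8,8,9,8]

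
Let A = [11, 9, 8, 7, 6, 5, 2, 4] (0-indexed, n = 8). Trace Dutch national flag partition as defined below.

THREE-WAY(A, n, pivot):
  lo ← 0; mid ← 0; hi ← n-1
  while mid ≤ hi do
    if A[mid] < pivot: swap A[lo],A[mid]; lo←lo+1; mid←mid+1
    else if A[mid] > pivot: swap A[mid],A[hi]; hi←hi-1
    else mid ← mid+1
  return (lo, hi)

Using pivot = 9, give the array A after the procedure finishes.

[4, 8, 7, 6, 5, 2, 9, 11]

pivot = 9; lo=0, mid=0, hi=7
A[mid]=11>9: swap A[0],A[7]; hi=6 → [4, 9, 8, 7, 6, 5, 2, 11]
A[mid]=4<9: swap A[0],A[0]; lo=1,mid=1 → [4, 9, 8, 7, 6, 5, 2, 11]
A[mid]=9=9: mid=2
A[mid]=8<9: swap A[1],A[2]; lo=2,mid=3 → [4, 8, 9, 7, 6, 5, 2, 11]
A[mid]=7<9: swap A[2],A[3]; lo=3,mid=4 → [4, 8, 7, 9, 6, 5, 2, 11]
A[mid]=6<9: swap A[3],A[4]; lo=4,mid=5 → [4, 8, 7, 6, 9, 5, 2, 11]
A[mid]=5<9: swap A[4],A[5]; lo=5,mid=6 → [4, 8, 7, 6, 5, 9, 2, 11]
A[mid]=2<9: swap A[5],A[6]; lo=6,mid=7 → [4, 8, 7, 6, 5, 2, 9, 11]
end: lo=6, hi=6; A = [4, 8, 7, 6, 5, 2, 9, 11]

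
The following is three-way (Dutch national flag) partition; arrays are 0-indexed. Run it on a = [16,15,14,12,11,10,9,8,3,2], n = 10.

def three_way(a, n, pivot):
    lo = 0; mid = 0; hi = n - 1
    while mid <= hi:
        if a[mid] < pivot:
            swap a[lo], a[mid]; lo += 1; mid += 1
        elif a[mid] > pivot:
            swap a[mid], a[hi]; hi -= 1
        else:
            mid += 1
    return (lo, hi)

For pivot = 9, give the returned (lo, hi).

pivot = 9; lo=0, mid=0, hi=9
a[mid]=16>9: swap a[0],a[9]; hi=8 → [2,15,14,12,11,10,9,8,3,16]
a[mid]=2<9: swap a[0],a[0]; lo=1,mid=1 → [2,15,14,12,11,10,9,8,3,16]
a[mid]=15>9: swap a[1],a[8]; hi=7 → [2,3,14,12,11,10,9,8,15,16]
a[mid]=3<9: swap a[1],a[1]; lo=2,mid=2 → [2,3,14,12,11,10,9,8,15,16]
a[mid]=14>9: swap a[2],a[7]; hi=6 → [2,3,8,12,11,10,9,14,15,16]
a[mid]=8<9: swap a[2],a[2]; lo=3,mid=3 → [2,3,8,12,11,10,9,14,15,16]
a[mid]=12>9: swap a[3],a[6]; hi=5 → [2,3,8,9,11,10,12,14,15,16]
a[mid]=9=9: mid=4
a[mid]=11>9: swap a[4],a[5]; hi=4 → [2,3,8,9,10,11,12,14,15,16]
a[mid]=10>9: swap a[4],a[4]; hi=3 → [2,3,8,9,10,11,12,14,15,16]
end: lo=3, hi=3; a = [2,3,8,9,10,11,12,14,15,16]

(3, 3)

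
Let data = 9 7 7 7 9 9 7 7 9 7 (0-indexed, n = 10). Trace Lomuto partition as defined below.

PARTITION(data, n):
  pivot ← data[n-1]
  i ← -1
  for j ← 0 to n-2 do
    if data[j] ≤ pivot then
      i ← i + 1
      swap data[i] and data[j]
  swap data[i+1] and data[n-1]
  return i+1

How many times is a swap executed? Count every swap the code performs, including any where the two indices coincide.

6

pivot=7, i=-1
j=0: 9>7, skip
j=1: 7≤7, i=0, swap(0,1) ⇒ 7 9 7 7 9 9 7 7 9 7
j=2: 7≤7, i=1, swap(1,2) ⇒ 7 7 9 7 9 9 7 7 9 7
j=3: 7≤7, i=2, swap(2,3) ⇒ 7 7 7 9 9 9 7 7 9 7
j=4: 9>7, skip
j=5: 9>7, skip
j=6: 7≤7, i=3, swap(3,6) ⇒ 7 7 7 7 9 9 9 7 9 7
j=7: 7≤7, i=4, swap(4,7) ⇒ 7 7 7 7 7 9 9 9 9 7
j=8: 9>7, skip
swap(5,9) ⇒ 7 7 7 7 7 7 9 9 9 9; return 5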